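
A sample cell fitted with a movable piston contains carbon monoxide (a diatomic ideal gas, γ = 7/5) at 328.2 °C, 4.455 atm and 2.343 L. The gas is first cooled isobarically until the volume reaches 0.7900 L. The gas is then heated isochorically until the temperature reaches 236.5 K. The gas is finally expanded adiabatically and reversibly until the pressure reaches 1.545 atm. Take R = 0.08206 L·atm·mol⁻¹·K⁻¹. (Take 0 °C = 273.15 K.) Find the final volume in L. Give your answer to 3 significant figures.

V₄ ≈ 1.88 L

Convert: T₁ = 601.3 K.
P constant ⇒ V ∝ T: P₂ = P₁; T₂ = T₁·(V₂/V₁) = 202.8 K.
V constant ⇒ P ∝ T: V₃ = V₂; P₃ = P₂·(T₃/T₂) = 5.196 atm.
Adiabatic (γ = 7/5), T V^(γ−1) and P V^γ constant: T₄ = T₃·(P₄/P₃)^((γ−1)/γ) = 167.2 K; V₄ = V₃·(P₃/P₄)^(1/γ) = 1.879 L.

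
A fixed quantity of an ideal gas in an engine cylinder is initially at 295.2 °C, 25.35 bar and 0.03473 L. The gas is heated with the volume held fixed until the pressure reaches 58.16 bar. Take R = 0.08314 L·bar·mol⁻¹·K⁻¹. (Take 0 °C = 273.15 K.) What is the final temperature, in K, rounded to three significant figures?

T₂ ≈ 1.30e+03 K

Convert: T₁ = 568.3 K.
V constant ⇒ P ∝ T: V₂ = V₁; T₂ = T₁·(P₂/P₁) = 1304 K.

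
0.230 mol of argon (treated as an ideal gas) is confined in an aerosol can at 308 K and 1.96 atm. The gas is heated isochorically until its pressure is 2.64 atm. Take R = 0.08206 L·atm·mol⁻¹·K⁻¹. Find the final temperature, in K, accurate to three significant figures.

T₂ ≈ 415 K

From PV = nRT: V₁ = nRT₁/P₁ = 2.966 L.
Isochoric, so P/T is constant: V₂ = V₁; T₂ = T₁·(P₂/P₁) = 414.9 K.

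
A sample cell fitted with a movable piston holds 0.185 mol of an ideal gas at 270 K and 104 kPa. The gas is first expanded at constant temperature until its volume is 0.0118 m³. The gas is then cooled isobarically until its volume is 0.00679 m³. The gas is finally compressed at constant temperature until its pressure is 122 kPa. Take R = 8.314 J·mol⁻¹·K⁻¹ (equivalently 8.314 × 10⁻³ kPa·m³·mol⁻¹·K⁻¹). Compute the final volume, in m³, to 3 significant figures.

From PV = nRT: V₁ = nRT₁/P₁ = 0.003993 m³.
Isothermal, so P V is constant: T₂ = T₁; P₂ = P₁·(V₁/V₂) = 35.19 kPa.
Isobaric, so V/T is constant: P₃ = P₂; T₃ = T₂·(V₃/V₂) = 155.4 K.
T constant ⇒ Boyle's law P V = const: T₄ = T₃; V₄ = V₃·(P₃/P₄) = 0.001959 m³.

V₄ ≈ 0.00196 m³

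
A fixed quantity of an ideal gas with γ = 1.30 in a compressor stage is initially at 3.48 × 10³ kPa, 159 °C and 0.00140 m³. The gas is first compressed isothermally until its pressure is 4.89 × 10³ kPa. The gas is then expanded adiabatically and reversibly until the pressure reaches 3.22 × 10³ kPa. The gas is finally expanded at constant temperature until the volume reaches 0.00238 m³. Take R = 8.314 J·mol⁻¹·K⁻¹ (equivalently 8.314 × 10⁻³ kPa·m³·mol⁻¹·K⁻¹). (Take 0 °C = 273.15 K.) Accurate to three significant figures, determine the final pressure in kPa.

P₄ ≈ 1.86e+03 kPa

Convert: T₁ = 432.1 K.
Isothermal, so P V is constant: T₂ = T₁; V₂ = V₁·(P₁/P₂) = 0.0009963 m³.
Reversible adiabatic, γ = 1.30: T₃ = T₂·(P₃/P₂)^((γ−1)/γ) = 392.4 K; V₃ = V₂·(P₂/P₃)^(1/γ) = 0.001374 m³.
T constant ⇒ Boyle's law P V = const: T₄ = T₃; P₄ = P₃·(V₃/V₄) = 1859 kPa.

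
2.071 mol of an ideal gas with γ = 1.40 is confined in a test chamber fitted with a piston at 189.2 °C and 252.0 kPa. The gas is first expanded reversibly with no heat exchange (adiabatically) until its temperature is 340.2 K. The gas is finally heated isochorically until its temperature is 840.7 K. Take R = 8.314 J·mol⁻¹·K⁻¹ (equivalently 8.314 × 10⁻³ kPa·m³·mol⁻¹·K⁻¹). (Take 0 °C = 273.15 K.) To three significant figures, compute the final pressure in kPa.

Convert: T₁ = 462.3 K.
From PV = nRT: V₁ = nRT₁/P₁ = 0.03159 m³.
Reversible adiabatic, γ = 1.40: P₂ = P₁·(T₂/T₁)^(γ/(γ−1)) = 86.11 kPa; V₂ = V₁·(T₁/T₂)^(1/(γ−1)) = 0.06802 m³.
V constant ⇒ P ∝ T: V₃ = V₂; P₃ = P₂·(T₃/T₂) = 212.8 kPa.

P₃ ≈ 213 kPa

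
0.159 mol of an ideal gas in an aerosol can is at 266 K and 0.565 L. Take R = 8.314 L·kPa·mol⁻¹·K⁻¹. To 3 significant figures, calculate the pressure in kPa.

P ≈ 622 kPa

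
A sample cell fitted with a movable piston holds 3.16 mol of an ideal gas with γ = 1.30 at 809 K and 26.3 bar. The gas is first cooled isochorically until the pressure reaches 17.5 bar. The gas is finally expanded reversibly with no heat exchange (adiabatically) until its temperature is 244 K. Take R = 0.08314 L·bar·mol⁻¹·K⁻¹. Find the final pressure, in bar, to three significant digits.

From PV = nRT: V₁ = nRT₁/P₁ = 8.081 L.
V constant ⇒ P ∝ T: V₂ = V₁; T₂ = T₁·(P₂/P₁) = 538.3 K.
Reversible adiabatic, γ = 1.30: P₃ = P₂·(T₃/T₂)^(γ/(γ−1)) = 0.5674 bar; V₃ = V₂·(T₂/T₃)^(1/(γ−1)) = 113.0 L.

P₃ ≈ 0.567 bar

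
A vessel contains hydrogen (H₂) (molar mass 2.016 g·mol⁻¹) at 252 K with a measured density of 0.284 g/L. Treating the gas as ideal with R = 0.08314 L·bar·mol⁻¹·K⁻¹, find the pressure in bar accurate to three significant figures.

P ≈ 2.95 bar

ρ = PM/(RT) ⇒ P = ρRT/M = (0.284 × 0.08314 × 252.0) / 2.016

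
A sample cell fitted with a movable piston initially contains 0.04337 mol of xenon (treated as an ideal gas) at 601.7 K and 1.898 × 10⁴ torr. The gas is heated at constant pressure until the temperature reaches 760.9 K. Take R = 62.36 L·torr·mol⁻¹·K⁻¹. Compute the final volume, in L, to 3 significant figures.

V₂ ≈ 0.108 L

From PV = nRT: V₁ = nRT₁/P₁ = 0.08574 L.
Isobaric, so V/T is constant: P₂ = P₁; V₂ = V₁·(T₂/T₁) = 0.1084 L.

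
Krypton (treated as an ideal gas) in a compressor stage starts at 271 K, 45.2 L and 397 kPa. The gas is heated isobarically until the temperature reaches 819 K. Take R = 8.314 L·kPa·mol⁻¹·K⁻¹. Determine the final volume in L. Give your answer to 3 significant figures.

V₂ ≈ 137 L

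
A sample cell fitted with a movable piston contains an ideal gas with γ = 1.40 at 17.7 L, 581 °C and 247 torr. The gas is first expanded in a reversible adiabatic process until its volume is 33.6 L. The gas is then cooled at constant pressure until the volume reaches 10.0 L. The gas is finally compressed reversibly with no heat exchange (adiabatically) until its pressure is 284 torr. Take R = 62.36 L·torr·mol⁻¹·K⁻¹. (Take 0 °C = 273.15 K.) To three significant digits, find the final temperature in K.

T₄ ≈ 265 K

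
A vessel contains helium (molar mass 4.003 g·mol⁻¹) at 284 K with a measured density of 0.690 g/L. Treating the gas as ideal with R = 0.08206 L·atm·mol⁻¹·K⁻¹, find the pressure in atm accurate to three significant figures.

P ≈ 4.02 atm

ρ = PM/(RT) ⇒ P = ρRT/M = (0.690 × 0.08206 × 284.0) / 4.003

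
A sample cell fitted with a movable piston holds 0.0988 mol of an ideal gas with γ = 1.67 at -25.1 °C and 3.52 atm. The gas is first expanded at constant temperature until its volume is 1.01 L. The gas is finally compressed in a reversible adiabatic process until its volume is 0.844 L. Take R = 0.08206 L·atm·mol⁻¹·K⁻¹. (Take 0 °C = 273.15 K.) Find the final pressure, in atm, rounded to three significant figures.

Convert: T₁ = 248.0 K.
From PV = nRT: V₁ = nRT₁/P₁ = 0.5713 L.
T constant ⇒ Boyle's law P V = const: T₂ = T₁; P₂ = P₁·(V₁/V₂) = 1.991 atm.
Adiabatic (γ = 1.67), T V^(γ−1) and P V^γ constant: T₃ = T₂·(V₂/V₃)^(γ−1) = 279.8 K; P₃ = P₂·(V₂/V₃)^γ = 2.687 atm.

P₃ ≈ 2.69 atm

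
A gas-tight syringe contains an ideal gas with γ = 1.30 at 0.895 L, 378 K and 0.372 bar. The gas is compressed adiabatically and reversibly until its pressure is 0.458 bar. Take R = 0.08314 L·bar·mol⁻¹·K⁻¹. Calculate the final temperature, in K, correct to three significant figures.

T₂ ≈ 397 K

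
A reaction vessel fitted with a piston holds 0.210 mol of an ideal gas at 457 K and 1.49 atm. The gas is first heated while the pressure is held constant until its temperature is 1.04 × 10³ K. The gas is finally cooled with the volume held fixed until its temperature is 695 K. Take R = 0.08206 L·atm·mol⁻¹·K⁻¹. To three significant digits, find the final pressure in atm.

P₃ ≈ 0.996 atm

From PV = nRT: V₁ = nRT₁/P₁ = 5.285 L.
P constant ⇒ V ∝ T: P₂ = P₁; V₂ = V₁·(T₂/T₁) = 12.03 L.
V constant ⇒ P ∝ T: V₃ = V₂; P₃ = P₂·(T₃/T₂) = 0.9957 atm.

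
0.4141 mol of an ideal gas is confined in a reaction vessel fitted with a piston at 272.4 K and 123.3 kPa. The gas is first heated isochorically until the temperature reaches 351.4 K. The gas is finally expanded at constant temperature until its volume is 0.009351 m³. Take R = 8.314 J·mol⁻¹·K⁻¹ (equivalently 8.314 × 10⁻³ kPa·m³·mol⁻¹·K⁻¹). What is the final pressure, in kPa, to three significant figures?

P₃ ≈ 129 kPa

From PV = nRT: V₁ = nRT₁/P₁ = 0.007606 m³.
V constant ⇒ P ∝ T: V₂ = V₁; P₂ = P₁·(T₂/T₁) = 159.1 kPa.
Isothermal, so P V is constant: T₃ = T₂; P₃ = P₂·(V₂/V₃) = 129.4 kPa.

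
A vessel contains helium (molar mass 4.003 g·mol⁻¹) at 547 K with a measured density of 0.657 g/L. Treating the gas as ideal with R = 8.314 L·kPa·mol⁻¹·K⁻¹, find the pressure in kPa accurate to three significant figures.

ρ = PM/(RT) ⇒ P = ρRT/M = (0.657 × 8.314 × 547.0) / 4.003

P ≈ 746 kPa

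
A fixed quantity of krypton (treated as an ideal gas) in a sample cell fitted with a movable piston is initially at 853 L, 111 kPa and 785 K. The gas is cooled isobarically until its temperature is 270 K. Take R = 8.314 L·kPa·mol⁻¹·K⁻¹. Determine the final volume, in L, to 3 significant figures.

V₂ ≈ 293 L

P constant ⇒ V ∝ T: P₂ = P₁; V₂ = V₁·(T₂/T₁) = 293.4 L.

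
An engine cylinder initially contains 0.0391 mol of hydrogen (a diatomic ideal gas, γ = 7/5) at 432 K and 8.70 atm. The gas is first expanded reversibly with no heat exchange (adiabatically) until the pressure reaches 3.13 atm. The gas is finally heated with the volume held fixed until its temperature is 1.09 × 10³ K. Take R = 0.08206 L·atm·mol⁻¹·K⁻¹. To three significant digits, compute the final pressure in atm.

P₃ ≈ 10.6 atm

From PV = nRT: V₁ = nRT₁/P₁ = 0.1593 L.
Reversible adiabatic, γ = 7/5: T₂ = T₁·(P₂/P₁)^((γ−1)/γ) = 322.6 K; V₂ = V₁·(P₁/P₂)^(1/γ) = 0.3307 L.
V constant ⇒ P ∝ T: V₃ = V₂; P₃ = P₂·(T₃/T₂) = 10.58 atm.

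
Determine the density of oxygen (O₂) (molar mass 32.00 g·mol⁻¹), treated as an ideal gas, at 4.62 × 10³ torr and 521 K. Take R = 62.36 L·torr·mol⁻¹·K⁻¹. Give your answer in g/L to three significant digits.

ρ = PM/(RT) = (4.62e+03 × 32.00) / (62.36 × 521.0)

ρ ≈ 4.55 g/L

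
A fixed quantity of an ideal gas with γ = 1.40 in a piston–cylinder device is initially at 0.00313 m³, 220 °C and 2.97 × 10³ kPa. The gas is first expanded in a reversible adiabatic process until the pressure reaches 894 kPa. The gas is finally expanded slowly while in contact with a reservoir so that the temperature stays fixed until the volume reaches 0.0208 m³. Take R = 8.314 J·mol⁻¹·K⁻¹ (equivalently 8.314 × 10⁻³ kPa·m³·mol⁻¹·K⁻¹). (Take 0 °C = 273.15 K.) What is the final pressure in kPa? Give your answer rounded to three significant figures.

P₃ ≈ 317 kPa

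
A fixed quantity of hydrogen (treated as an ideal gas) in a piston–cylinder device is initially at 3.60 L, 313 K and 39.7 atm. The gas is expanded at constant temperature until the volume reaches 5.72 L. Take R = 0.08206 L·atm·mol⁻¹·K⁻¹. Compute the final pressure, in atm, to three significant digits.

P₂ ≈ 25.0 atm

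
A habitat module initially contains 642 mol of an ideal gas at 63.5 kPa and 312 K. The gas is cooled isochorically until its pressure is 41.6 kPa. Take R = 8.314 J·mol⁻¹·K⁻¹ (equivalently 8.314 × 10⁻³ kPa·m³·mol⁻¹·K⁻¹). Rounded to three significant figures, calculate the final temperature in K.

From PV = nRT: V₁ = nRT₁/P₁ = 26.23 m³.
Isochoric, so P/T is constant: V₂ = V₁; T₂ = T₁·(P₂/P₁) = 204.4 K.

T₂ ≈ 204 K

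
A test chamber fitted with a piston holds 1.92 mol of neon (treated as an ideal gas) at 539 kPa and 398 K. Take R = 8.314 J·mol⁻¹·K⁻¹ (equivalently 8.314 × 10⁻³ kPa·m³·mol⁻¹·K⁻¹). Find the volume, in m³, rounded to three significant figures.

V ≈ 0.0118 m³

PV = nRT ⇒ V = nRT/P = (1.92 × 8.314 × 10⁻³ × 398) / 539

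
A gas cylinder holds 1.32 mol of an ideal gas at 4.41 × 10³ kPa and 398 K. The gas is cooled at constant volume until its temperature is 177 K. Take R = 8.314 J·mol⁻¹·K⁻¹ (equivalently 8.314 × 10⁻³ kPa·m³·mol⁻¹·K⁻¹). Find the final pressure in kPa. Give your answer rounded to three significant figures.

P₂ ≈ 1.96e+03 kPa

From PV = nRT: V₁ = nRT₁/P₁ = 0.0009904 m³.
V constant ⇒ P ∝ T: V₂ = V₁; P₂ = P₁·(T₂/T₁) = 1961 kPa.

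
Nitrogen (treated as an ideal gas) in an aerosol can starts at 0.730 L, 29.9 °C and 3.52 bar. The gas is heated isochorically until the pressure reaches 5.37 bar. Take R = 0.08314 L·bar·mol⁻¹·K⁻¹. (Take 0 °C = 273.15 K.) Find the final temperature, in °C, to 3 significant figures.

T₂ ≈ 189 °C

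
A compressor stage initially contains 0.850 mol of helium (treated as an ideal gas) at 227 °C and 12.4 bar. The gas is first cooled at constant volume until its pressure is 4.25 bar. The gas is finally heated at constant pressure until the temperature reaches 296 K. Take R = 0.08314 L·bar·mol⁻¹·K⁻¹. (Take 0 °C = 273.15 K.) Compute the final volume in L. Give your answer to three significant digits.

Convert: T₁ = 500.1 K.
From PV = nRT: V₁ = nRT₁/P₁ = 2.850 L.
V constant ⇒ P ∝ T: V₂ = V₁; T₂ = T₁·(P₂/P₁) = 171.4 K.
Isobaric, so V/T is constant: P₃ = P₂; V₃ = V₂·(T₃/T₂) = 4.922 L.

V₃ ≈ 4.92 L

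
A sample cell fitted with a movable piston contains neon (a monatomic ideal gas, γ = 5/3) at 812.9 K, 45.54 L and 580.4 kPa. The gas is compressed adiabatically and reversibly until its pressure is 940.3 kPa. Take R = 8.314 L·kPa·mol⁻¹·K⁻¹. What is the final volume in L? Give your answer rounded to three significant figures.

V₂ ≈ 34.1 L

Reversible adiabatic, γ = 5/3: T₂ = T₁·(P₂/P₁)^((γ−1)/γ) = 985.9 K; V₂ = V₁·(P₁/P₂)^(1/γ) = 34.09 L.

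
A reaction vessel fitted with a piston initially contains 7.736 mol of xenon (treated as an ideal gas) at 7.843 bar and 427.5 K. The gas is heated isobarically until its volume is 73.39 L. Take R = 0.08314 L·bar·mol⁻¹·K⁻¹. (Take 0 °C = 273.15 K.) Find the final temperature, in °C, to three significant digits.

T₂ ≈ 622 °C

From PV = nRT: V₁ = nRT₁/P₁ = 35.06 L.
P constant ⇒ V ∝ T: P₂ = P₁; T₂ = T₁·(V₂/V₁) = 894.9 K.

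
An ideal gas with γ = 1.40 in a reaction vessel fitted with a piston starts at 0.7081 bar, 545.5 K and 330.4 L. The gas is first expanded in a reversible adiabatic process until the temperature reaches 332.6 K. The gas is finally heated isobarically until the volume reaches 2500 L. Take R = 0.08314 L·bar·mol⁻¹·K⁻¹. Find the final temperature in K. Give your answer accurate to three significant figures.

T₃ ≈ 731 K

Adiabatic (γ = 1.40), T V^(γ−1) and P V^γ constant: P₂ = P₁·(T₂/T₁)^(γ/(γ−1)) = 0.1253 bar; V₂ = V₁·(T₁/T₂)^(1/(γ−1)) = 1138 L.
P constant ⇒ V ∝ T: P₃ = P₂; T₃ = T₂·(V₃/V₂) = 730.5 K.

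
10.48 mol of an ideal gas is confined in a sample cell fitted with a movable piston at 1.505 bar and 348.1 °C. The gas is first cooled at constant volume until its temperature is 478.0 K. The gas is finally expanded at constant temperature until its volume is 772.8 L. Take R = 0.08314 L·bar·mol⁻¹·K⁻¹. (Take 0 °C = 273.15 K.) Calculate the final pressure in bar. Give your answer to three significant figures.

P₃ ≈ 0.539 bar

Convert: T₁ = 621.2 K.
From PV = nRT: V₁ = nRT₁/P₁ = 359.7 L.
Isochoric, so P/T is constant: V₂ = V₁; P₂ = P₁·(T₂/T₁) = 1.158 bar.
T constant ⇒ Boyle's law P V = const: T₃ = T₂; P₃ = P₂·(V₂/V₃) = 0.5389 bar.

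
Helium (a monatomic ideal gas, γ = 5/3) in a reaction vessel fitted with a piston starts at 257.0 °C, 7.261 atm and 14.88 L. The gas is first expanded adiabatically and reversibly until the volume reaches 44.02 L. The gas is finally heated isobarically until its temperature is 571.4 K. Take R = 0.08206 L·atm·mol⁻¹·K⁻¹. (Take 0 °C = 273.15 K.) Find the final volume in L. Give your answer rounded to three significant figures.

Convert: T₁ = 530.1 K.
Reversible adiabatic, γ = 5/3: T₂ = T₁·(V₁/V₂)^(γ−1) = 257.3 K; P₂ = P₁·(V₁/V₂)^γ = 1.191 atm.
Isobaric, so V/T is constant: P₃ = P₂; V₃ = V₂·(T₃/T₂) = 97.77 L.

V₃ ≈ 97.8 L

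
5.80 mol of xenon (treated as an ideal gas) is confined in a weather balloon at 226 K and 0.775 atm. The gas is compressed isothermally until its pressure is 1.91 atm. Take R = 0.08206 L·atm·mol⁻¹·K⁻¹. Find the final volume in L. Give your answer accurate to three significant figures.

From PV = nRT: V₁ = nRT₁/P₁ = 138.8 L.
T constant ⇒ Boyle's law P V = const: T₂ = T₁; V₂ = V₁·(P₁/P₂) = 56.32 L.

V₂ ≈ 56.3 L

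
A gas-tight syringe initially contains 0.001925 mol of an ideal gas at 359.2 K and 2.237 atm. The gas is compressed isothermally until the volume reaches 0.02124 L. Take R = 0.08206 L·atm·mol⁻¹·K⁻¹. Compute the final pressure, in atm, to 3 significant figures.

From PV = nRT: V₁ = nRT₁/P₁ = 0.02536 L.
Isothermal, so P V is constant: T₂ = T₁; P₂ = P₁·(V₁/V₂) = 2.671 atm.

P₂ ≈ 2.67 atm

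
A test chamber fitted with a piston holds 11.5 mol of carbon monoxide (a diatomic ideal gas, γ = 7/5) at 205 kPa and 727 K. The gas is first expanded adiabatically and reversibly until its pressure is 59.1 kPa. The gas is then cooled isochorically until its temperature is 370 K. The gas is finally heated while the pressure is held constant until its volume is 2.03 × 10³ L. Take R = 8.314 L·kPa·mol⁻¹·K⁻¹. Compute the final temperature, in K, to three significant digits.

From PV = nRT: V₁ = nRT₁/P₁ = 339.1 L.
Adiabatic (γ = 7/5), T V^(γ−1) and P V^γ constant: T₂ = T₁·(P₂/P₁)^((γ−1)/γ) = 509.6 K; V₂ = V₁·(P₁/P₂)^(1/γ) = 824.4 L.
V constant ⇒ P ∝ T: V₃ = V₂; P₃ = P₂·(T₃/T₂) = 42.91 kPa.
P constant ⇒ V ∝ T: P₄ = P₃; T₄ = T₃·(V₄/V₃) = 911.1 K.

T₄ ≈ 911 K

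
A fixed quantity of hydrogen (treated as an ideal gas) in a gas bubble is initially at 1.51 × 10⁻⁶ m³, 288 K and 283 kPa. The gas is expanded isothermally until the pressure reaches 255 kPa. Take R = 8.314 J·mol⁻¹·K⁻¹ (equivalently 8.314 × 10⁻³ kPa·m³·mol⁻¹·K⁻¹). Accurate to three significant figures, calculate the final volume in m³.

T constant ⇒ Boyle's law P V = const: T₂ = T₁; V₂ = V₁·(P₁/P₂) = 1.676e-06 m³.

V₂ ≈ 1.68e-06 m³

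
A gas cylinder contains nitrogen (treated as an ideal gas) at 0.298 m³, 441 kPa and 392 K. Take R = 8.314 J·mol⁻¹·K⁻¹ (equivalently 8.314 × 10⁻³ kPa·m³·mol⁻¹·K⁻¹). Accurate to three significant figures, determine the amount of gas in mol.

PV = nRT ⇒ n = PV/(RT) = (441 × 0.298) / (8.314 × 10⁻³ × 392)

n ≈ 40.3 mol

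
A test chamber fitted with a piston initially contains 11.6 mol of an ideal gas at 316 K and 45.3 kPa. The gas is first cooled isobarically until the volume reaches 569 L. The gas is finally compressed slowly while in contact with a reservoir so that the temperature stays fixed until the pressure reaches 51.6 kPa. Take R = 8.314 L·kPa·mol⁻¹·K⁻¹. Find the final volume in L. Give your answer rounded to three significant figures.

V₃ ≈ 500 L

From PV = nRT: V₁ = nRT₁/P₁ = 672.8 L.
Isobaric, so V/T is constant: P₂ = P₁; T₂ = T₁·(V₂/V₁) = 267.3 K.
Isothermal, so P V is constant: T₃ = T₂; V₃ = V₂·(P₂/P₃) = 499.5 L.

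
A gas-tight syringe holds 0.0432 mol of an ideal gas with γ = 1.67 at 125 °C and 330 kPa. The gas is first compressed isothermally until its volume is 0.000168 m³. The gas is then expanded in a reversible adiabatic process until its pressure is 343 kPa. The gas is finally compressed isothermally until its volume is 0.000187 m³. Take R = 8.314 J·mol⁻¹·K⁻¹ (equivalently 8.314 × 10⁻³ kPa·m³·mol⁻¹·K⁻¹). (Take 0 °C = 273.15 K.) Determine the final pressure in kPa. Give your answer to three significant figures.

P₄ ≈ 531 kPa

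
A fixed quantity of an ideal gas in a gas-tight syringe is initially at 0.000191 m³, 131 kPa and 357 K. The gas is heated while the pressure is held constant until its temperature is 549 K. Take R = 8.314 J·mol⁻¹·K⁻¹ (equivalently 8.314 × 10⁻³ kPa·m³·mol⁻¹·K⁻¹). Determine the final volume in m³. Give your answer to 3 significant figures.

V₂ ≈ 0.000294 m³

P constant ⇒ V ∝ T: P₂ = P₁; V₂ = V₁·(T₂/T₁) = 0.0002937 m³.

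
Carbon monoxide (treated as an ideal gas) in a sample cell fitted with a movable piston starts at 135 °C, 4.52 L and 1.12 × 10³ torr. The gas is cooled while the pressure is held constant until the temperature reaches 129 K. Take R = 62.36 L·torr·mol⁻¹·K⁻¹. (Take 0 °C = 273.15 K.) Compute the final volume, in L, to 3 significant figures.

Convert: T₁ = 408.1 K.
Isobaric, so V/T is constant: P₂ = P₁; V₂ = V₁·(T₂/T₁) = 1.429 L.

V₂ ≈ 1.43 L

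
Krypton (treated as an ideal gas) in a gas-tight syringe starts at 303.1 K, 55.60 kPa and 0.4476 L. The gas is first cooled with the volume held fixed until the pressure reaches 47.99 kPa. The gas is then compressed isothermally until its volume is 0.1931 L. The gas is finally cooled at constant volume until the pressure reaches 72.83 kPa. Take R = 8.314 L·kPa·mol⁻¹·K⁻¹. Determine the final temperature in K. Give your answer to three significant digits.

Isochoric, so P/T is constant: V₂ = V₁; T₂ = T₁·(P₂/P₁) = 261.6 K.
Isothermal, so P V is constant: T₃ = T₂; P₃ = P₂·(V₂/V₃) = 111.2 kPa.
Isochoric, so P/T is constant: V₄ = V₃; T₄ = T₃·(P₄/P₃) = 171.3 K.

T₄ ≈ 171 K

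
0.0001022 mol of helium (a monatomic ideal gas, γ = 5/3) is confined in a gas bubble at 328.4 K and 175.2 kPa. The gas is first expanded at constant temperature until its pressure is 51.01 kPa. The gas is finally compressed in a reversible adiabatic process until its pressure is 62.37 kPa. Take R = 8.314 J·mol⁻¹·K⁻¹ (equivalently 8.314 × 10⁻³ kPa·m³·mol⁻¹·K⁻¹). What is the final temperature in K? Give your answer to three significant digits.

T₃ ≈ 356 K

From PV = nRT: V₁ = nRT₁/P₁ = 1.593e-06 m³.
Isothermal, so P V is constant: T₂ = T₁; V₂ = V₁·(P₁/P₂) = 5.470e-06 m³.
Reversible adiabatic, γ = 5/3: T₃ = T₂·(P₃/P₂)^((γ−1)/γ) = 355.9 K; V₃ = V₂·(P₂/P₃)^(1/γ) = 4.849e-06 m³.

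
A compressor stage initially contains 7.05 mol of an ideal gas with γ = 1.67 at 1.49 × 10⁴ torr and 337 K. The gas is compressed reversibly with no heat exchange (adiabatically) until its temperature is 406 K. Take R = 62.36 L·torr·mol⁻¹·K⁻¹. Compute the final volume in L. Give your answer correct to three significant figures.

From PV = nRT: V₁ = nRT₁/P₁ = 9.943 L.
Reversible adiabatic, γ = 1.67: P₂ = P₁·(T₂/T₁)^(γ/(γ−1)) = 2.370e+04 torr; V₂ = V₁·(T₁/T₂)^(1/(γ−1)) = 7.530 L.

V₂ ≈ 7.53 L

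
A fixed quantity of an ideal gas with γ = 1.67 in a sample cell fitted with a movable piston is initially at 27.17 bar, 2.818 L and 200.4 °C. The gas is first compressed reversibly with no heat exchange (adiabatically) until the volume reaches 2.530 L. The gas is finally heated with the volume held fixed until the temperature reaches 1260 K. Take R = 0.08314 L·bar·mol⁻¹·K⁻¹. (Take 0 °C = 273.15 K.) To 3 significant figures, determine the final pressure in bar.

P₃ ≈ 80.5 bar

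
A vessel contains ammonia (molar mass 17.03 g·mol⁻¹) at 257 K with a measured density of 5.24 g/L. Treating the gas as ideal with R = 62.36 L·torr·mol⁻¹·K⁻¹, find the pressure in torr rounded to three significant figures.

ρ = PM/(RT) ⇒ P = ρRT/M = (5.24 × 62.36 × 257.0) / 17.03

P ≈ 4.93e+03 torr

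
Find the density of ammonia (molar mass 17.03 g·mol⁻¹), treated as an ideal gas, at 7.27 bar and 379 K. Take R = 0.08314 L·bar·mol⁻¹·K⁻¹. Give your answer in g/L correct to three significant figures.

ρ ≈ 3.93 g/L

ρ = PM/(RT) = (7.27 × 17.03) / (0.08314 × 379.0)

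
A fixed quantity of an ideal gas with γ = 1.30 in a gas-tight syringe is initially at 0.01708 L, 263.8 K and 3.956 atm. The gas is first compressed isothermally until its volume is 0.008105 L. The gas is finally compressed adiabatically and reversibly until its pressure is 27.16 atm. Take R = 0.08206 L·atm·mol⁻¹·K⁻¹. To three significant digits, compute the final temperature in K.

T₃ ≈ 346 K

Isothermal, so P V is constant: T₂ = T₁; P₂ = P₁·(V₁/V₂) = 8.337 atm.
Adiabatic (γ = 1.30), T V^(γ−1) and P V^γ constant: T₃ = T₂·(P₃/P₂)^((γ−1)/γ) = 346.5 K; V₃ = V₂·(P₂/P₃)^(1/γ) = 0.003267 L.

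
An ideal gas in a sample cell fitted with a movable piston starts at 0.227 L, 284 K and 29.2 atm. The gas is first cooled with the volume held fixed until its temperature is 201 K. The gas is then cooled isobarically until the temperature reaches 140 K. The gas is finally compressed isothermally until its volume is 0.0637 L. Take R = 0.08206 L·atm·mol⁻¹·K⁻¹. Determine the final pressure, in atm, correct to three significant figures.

Isochoric, so P/T is constant: V₂ = V₁; P₂ = P₁·(T₂/T₁) = 20.67 atm.
Isobaric, so V/T is constant: P₃ = P₂; V₃ = V₂·(T₃/T₂) = 0.1581 L.
Isothermal, so P V is constant: T₄ = T₃; P₄ = P₃·(V₃/V₄) = 51.30 atm.

P₄ ≈ 51.3 atm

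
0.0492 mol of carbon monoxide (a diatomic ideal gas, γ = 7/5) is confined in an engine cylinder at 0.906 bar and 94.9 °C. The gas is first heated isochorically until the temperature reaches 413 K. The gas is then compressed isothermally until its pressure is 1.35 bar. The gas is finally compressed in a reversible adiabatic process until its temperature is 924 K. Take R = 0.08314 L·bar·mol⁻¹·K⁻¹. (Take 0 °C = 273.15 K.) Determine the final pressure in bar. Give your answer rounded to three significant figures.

P₄ ≈ 22.6 bar

Convert: T₁ = 368.0 K.
From PV = nRT: V₁ = nRT₁/P₁ = 1.662 L.
V constant ⇒ P ∝ T: V₂ = V₁; P₂ = P₁·(T₂/T₁) = 1.017 bar.
T constant ⇒ Boyle's law P V = const: T₃ = T₂; V₃ = V₂·(P₂/P₃) = 1.251 L.
Adiabatic (γ = 7/5), T V^(γ−1) and P V^γ constant: P₄ = P₃·(T₄/T₃)^(γ/(γ−1)) = 22.61 bar; V₄ = V₃·(T₃/T₄)^(1/(γ−1)) = 0.1671 L.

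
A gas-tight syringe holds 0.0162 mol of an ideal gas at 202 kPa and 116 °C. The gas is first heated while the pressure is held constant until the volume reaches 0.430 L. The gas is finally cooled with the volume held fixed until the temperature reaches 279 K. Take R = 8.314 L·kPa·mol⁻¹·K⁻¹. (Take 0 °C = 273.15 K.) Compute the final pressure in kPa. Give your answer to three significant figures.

P₃ ≈ 87.4 kPa

Convert: T₁ = 389.1 K.
From PV = nRT: V₁ = nRT₁/P₁ = 0.2595 L.
P constant ⇒ V ∝ T: P₂ = P₁; T₂ = T₁·(V₂/V₁) = 644.9 K.
V constant ⇒ P ∝ T: V₃ = V₂; P₃ = P₂·(T₃/T₂) = 87.39 kPa.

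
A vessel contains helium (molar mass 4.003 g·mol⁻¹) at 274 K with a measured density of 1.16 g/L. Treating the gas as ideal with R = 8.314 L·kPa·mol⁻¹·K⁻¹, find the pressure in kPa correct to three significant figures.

ρ = PM/(RT) ⇒ P = ρRT/M = (1.16 × 8.314 × 274.0) / 4.003

P ≈ 660 kPa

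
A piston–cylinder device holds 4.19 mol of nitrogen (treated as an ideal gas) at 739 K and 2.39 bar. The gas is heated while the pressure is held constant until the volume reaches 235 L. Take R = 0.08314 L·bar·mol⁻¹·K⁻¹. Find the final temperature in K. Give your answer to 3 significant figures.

From PV = nRT: V₁ = nRT₁/P₁ = 107.7 L.
Isobaric, so V/T is constant: P₂ = P₁; T₂ = T₁·(V₂/V₁) = 1612 K.

T₂ ≈ 1.61e+03 K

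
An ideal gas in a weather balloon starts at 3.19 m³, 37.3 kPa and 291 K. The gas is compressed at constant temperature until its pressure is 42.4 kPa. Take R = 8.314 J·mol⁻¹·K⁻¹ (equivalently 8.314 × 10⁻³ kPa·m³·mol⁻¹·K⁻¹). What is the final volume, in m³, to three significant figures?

Isothermal, so P V is constant: T₂ = T₁; V₂ = V₁·(P₁/P₂) = 2.806 m³.

V₂ ≈ 2.81 m³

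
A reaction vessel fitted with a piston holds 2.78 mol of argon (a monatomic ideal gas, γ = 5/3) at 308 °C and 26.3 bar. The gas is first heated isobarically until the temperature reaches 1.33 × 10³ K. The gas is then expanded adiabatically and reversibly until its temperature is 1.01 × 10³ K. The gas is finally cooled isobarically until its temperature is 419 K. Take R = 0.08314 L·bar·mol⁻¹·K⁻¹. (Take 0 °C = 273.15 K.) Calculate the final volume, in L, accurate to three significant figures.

V₄ ≈ 7.33 L

Convert: T₁ = 581.1 K.
From PV = nRT: V₁ = nRT₁/P₁ = 5.107 L.
Isobaric, so V/T is constant: P₂ = P₁; V₂ = V₁·(T₂/T₁) = 11.69 L.
Reversible adiabatic, γ = 5/3: P₃ = P₂·(T₃/T₂)^(γ/(γ−1)) = 13.22 bar; V₃ = V₂·(T₂/T₃)^(1/(γ−1)) = 17.66 L.
P constant ⇒ V ∝ T: P₄ = P₃; V₄ = V₃·(T₄/T₃) = 7.327 L.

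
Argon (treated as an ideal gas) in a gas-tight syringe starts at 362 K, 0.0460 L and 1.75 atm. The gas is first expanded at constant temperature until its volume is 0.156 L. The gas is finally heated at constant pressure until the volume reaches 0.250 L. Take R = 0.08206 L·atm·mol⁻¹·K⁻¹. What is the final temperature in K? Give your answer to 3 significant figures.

T₃ ≈ 580 K

Isothermal, so P V is constant: T₂ = T₁; P₂ = P₁·(V₁/V₂) = 0.5160 atm.
P constant ⇒ V ∝ T: P₃ = P₂; T₃ = T₂·(V₃/V₂) = 580.1 K.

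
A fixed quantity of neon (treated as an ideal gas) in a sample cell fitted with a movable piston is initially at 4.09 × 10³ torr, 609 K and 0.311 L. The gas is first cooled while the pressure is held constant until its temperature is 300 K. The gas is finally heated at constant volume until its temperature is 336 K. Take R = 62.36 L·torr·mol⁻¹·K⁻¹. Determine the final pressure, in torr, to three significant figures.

P constant ⇒ V ∝ T: P₂ = P₁; V₂ = V₁·(T₂/T₁) = 0.1532 L.
V constant ⇒ P ∝ T: V₃ = V₂; P₃ = P₂·(T₃/T₂) = 4581 torr.

P₃ ≈ 4.58e+03 torr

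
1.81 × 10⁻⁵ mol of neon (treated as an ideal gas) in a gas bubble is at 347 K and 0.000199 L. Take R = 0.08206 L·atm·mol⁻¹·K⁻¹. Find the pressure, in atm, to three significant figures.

PV = nRT ⇒ P = nRT/V = (1.81e-05 × 0.08206 × 347) / 0.000199

P ≈ 2.59 atm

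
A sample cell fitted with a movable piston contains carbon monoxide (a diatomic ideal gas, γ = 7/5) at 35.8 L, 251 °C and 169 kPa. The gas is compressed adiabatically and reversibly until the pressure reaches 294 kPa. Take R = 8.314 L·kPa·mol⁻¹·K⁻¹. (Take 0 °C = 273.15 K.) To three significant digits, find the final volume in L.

Convert: T₁ = 524.1 K.
Reversible adiabatic, γ = 7/5: T₂ = T₁·(P₂/P₁)^((γ−1)/γ) = 614.0 K; V₂ = V₁·(P₁/P₂)^(1/γ) = 24.11 L.

V₂ ≈ 24.1 L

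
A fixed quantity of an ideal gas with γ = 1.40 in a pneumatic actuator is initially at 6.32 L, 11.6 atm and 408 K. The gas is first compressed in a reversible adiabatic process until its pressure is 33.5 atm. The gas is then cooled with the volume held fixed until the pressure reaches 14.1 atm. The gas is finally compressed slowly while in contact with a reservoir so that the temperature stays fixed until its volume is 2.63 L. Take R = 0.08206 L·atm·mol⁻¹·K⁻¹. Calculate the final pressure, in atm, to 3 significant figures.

Reversible adiabatic, γ = 1.40: T₂ = T₁·(P₂/P₁)^((γ−1)/γ) = 552.4 K; V₂ = V₁·(P₁/P₂)^(1/γ) = 2.963 L.
Isochoric, so P/T is constant: V₃ = V₂; T₃ = T₂·(P₃/P₂) = 232.5 K.
T constant ⇒ Boyle's law P V = const: T₄ = T₃; P₄ = P₃·(V₃/V₄) = 15.89 atm.

P₄ ≈ 15.9 atm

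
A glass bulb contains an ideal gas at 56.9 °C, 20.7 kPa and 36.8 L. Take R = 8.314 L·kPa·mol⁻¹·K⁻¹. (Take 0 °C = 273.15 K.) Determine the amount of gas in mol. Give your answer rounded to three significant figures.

n ≈ 0.278 mol

Convert: T = 330.05 K.
PV = nRT ⇒ n = PV/(RT) = (20.7 × 36.8) / (8.314 × 330.05)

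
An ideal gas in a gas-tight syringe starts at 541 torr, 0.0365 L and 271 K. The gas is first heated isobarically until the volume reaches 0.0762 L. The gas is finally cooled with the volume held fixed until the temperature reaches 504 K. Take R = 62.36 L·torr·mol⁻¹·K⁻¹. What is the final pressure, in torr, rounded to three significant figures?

P₃ ≈ 482 torr

Isobaric, so V/T is constant: P₂ = P₁; T₂ = T₁·(V₂/V₁) = 565.8 K.
V constant ⇒ P ∝ T: V₃ = V₂; P₃ = P₂·(T₃/T₂) = 481.9 torr.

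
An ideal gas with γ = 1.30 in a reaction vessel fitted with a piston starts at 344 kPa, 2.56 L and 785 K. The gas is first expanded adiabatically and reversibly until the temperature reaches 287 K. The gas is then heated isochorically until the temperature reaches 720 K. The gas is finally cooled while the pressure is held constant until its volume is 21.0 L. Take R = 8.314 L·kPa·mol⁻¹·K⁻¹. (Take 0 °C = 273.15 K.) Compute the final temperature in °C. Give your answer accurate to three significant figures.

T₄ ≈ -66.8 °C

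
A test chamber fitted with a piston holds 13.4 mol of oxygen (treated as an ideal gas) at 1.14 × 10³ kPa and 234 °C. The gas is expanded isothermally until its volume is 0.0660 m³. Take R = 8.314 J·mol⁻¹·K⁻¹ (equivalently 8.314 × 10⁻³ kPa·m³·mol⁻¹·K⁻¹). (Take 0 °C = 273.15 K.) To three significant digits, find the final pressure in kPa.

P₂ ≈ 856 kPa

Convert: T₁ = 507.1 K.
From PV = nRT: V₁ = nRT₁/P₁ = 0.04956 m³.
Isothermal, so P V is constant: T₂ = T₁; P₂ = P₁·(V₁/V₂) = 856.1 kPa.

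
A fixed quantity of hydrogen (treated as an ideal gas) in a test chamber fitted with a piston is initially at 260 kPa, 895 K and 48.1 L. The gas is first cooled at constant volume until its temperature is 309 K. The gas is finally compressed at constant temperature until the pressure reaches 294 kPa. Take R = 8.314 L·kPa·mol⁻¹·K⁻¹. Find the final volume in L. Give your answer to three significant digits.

Isochoric, so P/T is constant: V₂ = V₁; P₂ = P₁·(T₂/T₁) = 89.77 kPa.
T constant ⇒ Boyle's law P V = const: T₃ = T₂; V₃ = V₂·(P₂/P₃) = 14.69 L.

V₃ ≈ 14.7 L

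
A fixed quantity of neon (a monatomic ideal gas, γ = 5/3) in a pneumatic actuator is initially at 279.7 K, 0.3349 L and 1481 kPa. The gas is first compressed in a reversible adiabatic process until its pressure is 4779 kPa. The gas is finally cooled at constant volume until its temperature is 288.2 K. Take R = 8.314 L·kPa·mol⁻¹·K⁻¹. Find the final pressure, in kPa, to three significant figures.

P₃ ≈ 3.08e+03 kPa

Adiabatic (γ = 5/3), T V^(γ−1) and P V^γ constant: T₂ = T₁·(P₂/P₁)^((γ−1)/γ) = 446.9 K; V₂ = V₁·(P₁/P₂)^(1/γ) = 0.1658 L.
Isochoric, so P/T is constant: V₃ = V₂; P₃ = P₂·(T₃/T₂) = 3082 kPa.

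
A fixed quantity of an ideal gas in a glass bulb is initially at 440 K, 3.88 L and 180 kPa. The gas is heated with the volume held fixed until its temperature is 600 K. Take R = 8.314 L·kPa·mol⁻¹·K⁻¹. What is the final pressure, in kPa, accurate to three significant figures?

P₂ ≈ 245 kPa

V constant ⇒ P ∝ T: V₂ = V₁; P₂ = P₁·(T₂/T₁) = 245.5 kPa.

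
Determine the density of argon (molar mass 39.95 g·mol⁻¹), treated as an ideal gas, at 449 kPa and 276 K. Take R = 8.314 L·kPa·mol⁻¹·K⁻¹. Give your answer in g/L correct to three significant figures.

ρ ≈ 7.82 g/L

ρ = PM/(RT) = (449 × 39.95) / (8.314 × 276.0)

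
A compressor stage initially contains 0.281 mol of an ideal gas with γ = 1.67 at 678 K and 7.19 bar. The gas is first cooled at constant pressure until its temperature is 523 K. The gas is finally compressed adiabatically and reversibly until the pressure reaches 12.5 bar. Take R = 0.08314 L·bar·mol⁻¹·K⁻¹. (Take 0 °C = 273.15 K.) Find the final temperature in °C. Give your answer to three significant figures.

T₃ ≈ 380 °C

From PV = nRT: V₁ = nRT₁/P₁ = 2.203 L.
P constant ⇒ V ∝ T: P₂ = P₁; V₂ = V₁·(T₂/T₁) = 1.699 L.
Adiabatic (γ = 1.67), T V^(γ−1) and P V^γ constant: T₃ = T₂·(P₃/P₂)^((γ−1)/γ) = 652.9 K; V₃ = V₂·(P₂/P₃)^(1/γ) = 1.220 L.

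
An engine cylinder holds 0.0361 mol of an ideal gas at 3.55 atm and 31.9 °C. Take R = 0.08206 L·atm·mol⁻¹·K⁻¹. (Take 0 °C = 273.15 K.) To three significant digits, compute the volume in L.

V ≈ 0.255 L

Convert: T = 305.05 K.
PV = nRT ⇒ V = nRT/P = (0.0361 × 0.08206 × 305.05) / 3.55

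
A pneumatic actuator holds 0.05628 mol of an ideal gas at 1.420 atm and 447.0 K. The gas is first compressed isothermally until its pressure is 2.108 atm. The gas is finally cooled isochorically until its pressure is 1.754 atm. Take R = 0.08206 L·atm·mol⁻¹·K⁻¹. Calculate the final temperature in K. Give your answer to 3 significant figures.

T₃ ≈ 372 K

From PV = nRT: V₁ = nRT₁/P₁ = 1.454 L.
Isothermal, so P V is constant: T₂ = T₁; V₂ = V₁·(P₁/P₂) = 0.9793 L.
V constant ⇒ P ∝ T: V₃ = V₂; T₃ = T₂·(P₃/P₂) = 371.9 K.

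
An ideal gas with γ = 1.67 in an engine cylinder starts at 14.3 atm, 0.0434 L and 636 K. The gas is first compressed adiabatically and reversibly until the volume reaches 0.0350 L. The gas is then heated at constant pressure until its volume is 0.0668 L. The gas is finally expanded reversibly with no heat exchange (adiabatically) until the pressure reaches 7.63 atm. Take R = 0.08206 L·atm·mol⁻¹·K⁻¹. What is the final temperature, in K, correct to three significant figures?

T₄ ≈ 943 K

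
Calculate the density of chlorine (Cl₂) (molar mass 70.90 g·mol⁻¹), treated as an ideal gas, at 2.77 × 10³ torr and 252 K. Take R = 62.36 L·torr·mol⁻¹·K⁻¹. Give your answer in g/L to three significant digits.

ρ ≈ 12.5 g/L

ρ = PM/(RT) = (2.77e+03 × 70.90) / (62.36 × 252.0)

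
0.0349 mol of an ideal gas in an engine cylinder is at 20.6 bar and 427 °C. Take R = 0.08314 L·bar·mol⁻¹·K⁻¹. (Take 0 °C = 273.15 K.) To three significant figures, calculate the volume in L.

V ≈ 0.0986 L

Convert: T = 700.15 K.
PV = nRT ⇒ V = nRT/P = (0.0349 × 0.08314 × 700.15) / 20.6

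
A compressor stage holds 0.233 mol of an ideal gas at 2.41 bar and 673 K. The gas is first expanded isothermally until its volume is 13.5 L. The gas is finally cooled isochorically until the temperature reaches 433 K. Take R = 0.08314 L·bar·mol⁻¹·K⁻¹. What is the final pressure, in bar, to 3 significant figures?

P₃ ≈ 0.621 bar

From PV = nRT: V₁ = nRT₁/P₁ = 5.410 L.
T constant ⇒ Boyle's law P V = const: T₂ = T₁; P₂ = P₁·(V₁/V₂) = 0.9657 bar.
Isochoric, so P/T is constant: V₃ = V₂; P₃ = P₂·(T₃/T₂) = 0.6213 bar.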